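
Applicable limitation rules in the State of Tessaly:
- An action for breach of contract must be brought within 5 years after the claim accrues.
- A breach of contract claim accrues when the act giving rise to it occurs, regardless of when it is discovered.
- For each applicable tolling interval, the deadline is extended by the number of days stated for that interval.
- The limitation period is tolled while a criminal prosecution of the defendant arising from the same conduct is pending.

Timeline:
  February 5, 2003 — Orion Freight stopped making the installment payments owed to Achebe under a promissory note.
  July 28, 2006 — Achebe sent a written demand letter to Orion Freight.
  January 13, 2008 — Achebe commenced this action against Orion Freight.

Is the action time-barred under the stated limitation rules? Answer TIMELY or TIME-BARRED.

The claim accrued on February 5, 2003, when the wrongful act occurred.
Adding the 5 years base period to February 5, 2003 gives a deadline of February 5, 2008, before any tolling.
The other events in the timeline have no effect on the limitation period under the stated rules.
The January 13, 2008 filing precedes the February 5, 2008 deadline; the claim is timely.

TIMELY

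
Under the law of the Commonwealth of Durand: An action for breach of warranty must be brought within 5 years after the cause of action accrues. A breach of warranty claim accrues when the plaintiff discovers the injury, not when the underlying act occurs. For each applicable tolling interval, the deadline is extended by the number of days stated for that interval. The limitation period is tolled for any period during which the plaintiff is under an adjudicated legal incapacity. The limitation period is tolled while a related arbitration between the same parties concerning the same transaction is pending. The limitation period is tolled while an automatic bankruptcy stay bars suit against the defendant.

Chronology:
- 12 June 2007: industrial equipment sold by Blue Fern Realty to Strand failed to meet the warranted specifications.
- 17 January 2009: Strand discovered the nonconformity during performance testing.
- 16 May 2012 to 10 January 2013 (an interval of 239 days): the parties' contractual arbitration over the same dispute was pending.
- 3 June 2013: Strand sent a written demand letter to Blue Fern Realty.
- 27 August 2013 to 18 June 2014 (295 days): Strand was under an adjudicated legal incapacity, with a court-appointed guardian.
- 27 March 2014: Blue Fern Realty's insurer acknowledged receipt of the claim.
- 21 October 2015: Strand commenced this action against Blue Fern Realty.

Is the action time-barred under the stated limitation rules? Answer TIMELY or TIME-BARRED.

The claim did not accrue until Strand discovered the injury on 17 January 2009; the 12 June 2007 act date does not start the clock under the stated rule.
The untolled deadline — 5 years after 17 January 2009 — is 17 January 2014.
The pending related arbitration from 16 May 2012 to 10 January 2013 tolled the period for 239 days, extending the deadline to 13 September 2014.
The plaintiff's legal incapacity from 27 August 2013 to 18 June 2014 tolled the period for 295 days, extending the deadline to 5 July 2015.
None of the other events listed affects the running of the period under the stated rules.
Filing on 21 October 2015 missed the 5 July 2015 deadline — the action is time-barred.

TIME-BARRED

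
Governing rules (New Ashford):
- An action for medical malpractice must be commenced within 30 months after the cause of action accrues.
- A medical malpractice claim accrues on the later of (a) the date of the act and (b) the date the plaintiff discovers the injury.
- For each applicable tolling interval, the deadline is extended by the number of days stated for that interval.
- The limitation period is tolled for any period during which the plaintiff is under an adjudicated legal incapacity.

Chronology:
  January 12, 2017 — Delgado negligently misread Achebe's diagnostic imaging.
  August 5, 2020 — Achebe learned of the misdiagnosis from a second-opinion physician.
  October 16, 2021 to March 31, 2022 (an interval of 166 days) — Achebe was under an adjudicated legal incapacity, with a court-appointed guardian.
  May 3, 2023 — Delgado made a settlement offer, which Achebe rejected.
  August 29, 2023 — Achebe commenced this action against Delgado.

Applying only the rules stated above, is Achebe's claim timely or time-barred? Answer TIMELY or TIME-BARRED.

TIME-BARRED

The claim accrued on August 5, 2020 — the later of the January 12, 2017 act and the August 5, 2020 discovery.
Adding the 30 months base period to August 5, 2020 gives a deadline of February 5, 2023, before any tolling.
Because the plaintiff's legal incapacity ran from October 16, 2021 to March 31, 2022, the deadline is extended by 166 days to July 21, 2023.
Nothing else in the chronology tolls or restarts the period.
Filing on August 29, 2023 missed the July 21, 2023 deadline — the action is time-barred.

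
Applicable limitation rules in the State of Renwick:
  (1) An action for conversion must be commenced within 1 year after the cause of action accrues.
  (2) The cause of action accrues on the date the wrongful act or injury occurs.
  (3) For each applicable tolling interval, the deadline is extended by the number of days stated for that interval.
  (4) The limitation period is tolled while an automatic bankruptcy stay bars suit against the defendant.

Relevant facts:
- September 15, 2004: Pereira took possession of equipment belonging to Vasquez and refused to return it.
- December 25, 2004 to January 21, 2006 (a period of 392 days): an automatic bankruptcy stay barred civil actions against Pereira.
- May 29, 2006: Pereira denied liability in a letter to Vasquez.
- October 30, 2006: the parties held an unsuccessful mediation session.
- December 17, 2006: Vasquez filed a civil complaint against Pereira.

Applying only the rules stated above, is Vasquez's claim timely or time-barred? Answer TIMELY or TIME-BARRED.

The cause of action accrued on September 15, 2004, the date of the act.
The untolled deadline — 1 year after September 15, 2004 — is September 15, 2005.
The period was tolled for 392 days by the automatic bankruptcy stay (December 25, 2004 to January 21, 2006), pushing the deadline to October 12, 2006.
Nothing else in the chronology tolls or restarts the period.
The December 17, 2006 filing falls after the October 12, 2006 deadline; the claim is time-barred.

TIME-BARRED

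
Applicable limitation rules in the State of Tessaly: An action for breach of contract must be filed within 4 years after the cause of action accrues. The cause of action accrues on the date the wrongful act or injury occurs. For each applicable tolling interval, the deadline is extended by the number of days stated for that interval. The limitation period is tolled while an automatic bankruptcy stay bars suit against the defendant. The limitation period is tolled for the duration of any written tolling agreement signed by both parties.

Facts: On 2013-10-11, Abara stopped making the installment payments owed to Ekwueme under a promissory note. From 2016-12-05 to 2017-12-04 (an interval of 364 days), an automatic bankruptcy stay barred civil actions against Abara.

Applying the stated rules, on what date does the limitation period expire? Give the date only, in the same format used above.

2018-10-10

The limitation period began to run on 2013-10-11.
The untolled deadline — 4 years after 2013-10-11 — is 2017-10-11.
Because the automatic bankruptcy stay ran from 2016-12-05 to 2017-12-04, the deadline is extended by 364 days to 2018-10-10.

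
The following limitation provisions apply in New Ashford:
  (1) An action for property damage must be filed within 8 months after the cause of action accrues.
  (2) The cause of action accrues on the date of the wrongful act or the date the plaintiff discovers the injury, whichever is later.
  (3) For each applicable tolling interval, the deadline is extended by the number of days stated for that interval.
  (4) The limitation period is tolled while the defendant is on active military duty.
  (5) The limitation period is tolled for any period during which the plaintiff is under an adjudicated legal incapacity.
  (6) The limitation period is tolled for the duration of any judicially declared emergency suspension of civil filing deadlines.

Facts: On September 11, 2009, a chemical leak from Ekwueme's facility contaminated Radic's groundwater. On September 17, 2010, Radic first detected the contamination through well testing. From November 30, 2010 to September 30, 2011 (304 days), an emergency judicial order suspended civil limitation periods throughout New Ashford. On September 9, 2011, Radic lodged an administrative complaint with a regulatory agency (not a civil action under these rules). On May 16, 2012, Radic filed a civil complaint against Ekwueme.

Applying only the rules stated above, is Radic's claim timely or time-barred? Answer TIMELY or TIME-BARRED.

Taking the later of the act (September 11, 2009) and discovery (September 17, 2010), the claim accrued on September 17, 2010.
8 months from September 17, 2010 is May 17, 2011.
The period was tolled for 304 days by the emergency suspension of filing deadlines (November 30, 2010 to September 30, 2011), pushing the deadline to March 16, 2012.
Nothing else in the chronology tolls or restarts the period.
Radic filed on May 16, 2012, after the March 16, 2012 deadline, so the action is time-barred.

TIME-BARRED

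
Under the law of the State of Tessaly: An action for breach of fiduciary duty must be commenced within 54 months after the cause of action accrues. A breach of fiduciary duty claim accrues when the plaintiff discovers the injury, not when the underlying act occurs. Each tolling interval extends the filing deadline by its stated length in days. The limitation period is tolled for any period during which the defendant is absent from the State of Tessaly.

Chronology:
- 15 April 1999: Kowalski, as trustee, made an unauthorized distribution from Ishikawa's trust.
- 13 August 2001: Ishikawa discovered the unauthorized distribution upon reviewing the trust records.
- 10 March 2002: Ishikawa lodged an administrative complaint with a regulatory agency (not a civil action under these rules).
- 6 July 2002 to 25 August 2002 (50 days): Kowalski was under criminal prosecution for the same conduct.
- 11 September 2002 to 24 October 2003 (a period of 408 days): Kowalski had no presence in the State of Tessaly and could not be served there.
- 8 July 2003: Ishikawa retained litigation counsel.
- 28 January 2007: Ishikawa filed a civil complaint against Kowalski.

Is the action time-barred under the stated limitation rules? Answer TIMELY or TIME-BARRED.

TIMELY

Accrual is tied to discovery, so the period began on 13 August 2001 rather than on 15 April 1999 when the act occurred.
Adding the 54 months base period to 13 August 2001 gives a deadline of 13 February 2006, before any tolling.
The defendant's absence from the jurisdiction from 11 September 2002 to 24 October 2003 tolled the period for 408 days, extending the deadline to 28 March 2007.
No stated provision tolls the period for a criminal prosecution, so the interval from 6 July 2002 to 25 August 2002 has no effect on the deadline.
None of the other events listed affects the running of the period under the stated rules.
Filing on 28 January 2007 beat the 28 March 2007 deadline — the action is timely.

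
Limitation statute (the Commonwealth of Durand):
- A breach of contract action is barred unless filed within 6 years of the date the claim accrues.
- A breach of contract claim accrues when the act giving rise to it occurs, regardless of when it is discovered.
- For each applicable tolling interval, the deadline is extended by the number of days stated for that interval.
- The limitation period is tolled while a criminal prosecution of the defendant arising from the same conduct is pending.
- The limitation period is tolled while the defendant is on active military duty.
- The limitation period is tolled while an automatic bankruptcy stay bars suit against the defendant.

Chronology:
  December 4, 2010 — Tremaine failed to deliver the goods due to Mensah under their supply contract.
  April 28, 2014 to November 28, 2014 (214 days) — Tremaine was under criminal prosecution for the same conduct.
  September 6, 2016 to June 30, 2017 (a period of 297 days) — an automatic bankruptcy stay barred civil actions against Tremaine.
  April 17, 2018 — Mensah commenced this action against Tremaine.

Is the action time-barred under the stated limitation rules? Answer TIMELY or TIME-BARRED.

TIMELY

The limitation period began to run on December 4, 2010.
The untolled deadline — 6 years after December 4, 2010 — is December 4, 2016.
Because the pending criminal prosecution ran from April 28, 2014 to November 28, 2014, the deadline is extended by 214 days to July 6, 2017.
The period was tolled for 297 days by the automatic bankruptcy stay (September 6, 2016 to June 30, 2017), pushing the deadline to April 29, 2018.
Filing on April 17, 2018 beat the April 29, 2018 deadline — the action is timely.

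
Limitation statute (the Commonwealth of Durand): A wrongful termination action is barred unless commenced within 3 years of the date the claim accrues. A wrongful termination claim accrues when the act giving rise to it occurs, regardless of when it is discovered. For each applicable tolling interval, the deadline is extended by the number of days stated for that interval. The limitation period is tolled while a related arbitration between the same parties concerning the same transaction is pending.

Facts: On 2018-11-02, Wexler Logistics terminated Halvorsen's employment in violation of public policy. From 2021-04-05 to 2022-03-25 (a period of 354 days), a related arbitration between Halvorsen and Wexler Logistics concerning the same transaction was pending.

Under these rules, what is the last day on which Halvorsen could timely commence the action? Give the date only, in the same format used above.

The claim accrued on 2018-11-02, the date of the act.
Adding the 3 years base period to 2018-11-02 gives a deadline of 2021-11-02, before any tolling.
The pending related arbitration from 2021-04-05 to 2022-03-25 tolled the period for 354 days, extending the deadline to 2022-10-22.

2022-10-22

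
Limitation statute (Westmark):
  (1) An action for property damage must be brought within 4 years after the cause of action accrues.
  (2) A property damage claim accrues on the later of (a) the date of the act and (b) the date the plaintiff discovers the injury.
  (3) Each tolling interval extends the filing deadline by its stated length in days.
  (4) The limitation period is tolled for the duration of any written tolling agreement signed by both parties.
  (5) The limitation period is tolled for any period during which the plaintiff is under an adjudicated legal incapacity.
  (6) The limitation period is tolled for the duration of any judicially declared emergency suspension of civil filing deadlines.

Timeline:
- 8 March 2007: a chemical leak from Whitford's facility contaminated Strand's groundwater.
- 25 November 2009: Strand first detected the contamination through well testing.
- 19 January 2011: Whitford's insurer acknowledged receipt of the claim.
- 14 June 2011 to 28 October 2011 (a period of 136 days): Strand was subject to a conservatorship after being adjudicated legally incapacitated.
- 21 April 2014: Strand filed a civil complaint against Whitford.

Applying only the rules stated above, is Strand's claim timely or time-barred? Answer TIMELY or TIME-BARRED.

TIME-BARRED

Taking the later of the act (8 March 2007) and discovery (25 November 2009), the claim accrued on 25 November 2009.
Adding the 4 years base period to 25 November 2009 gives a deadline of 25 November 2013, before any tolling.
The period was tolled for 136 days by the plaintiff's legal incapacity (14 June 2011 to 28 October 2011), pushing the deadline to 10 April 2014.
The other events in the timeline have no effect on the limitation period under the stated rules.
Strand filed on 21 April 2014, after the 10 April 2014 deadline, so the action is time-barred.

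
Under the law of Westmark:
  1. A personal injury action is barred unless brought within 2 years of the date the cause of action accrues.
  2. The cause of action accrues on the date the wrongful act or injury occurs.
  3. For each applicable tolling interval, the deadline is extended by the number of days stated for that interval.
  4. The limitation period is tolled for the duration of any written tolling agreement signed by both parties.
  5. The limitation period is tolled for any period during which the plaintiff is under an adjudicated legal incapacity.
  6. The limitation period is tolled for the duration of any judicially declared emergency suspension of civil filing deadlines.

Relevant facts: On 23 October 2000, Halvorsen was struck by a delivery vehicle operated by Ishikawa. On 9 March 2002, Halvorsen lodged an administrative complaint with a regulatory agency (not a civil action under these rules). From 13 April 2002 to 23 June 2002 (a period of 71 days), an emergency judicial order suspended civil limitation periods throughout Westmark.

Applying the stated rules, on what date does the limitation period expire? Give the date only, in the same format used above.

2 January 2003

The limitation period began to run on 23 October 2000.
Adding the 2 years base period to 23 October 2000 gives a deadline of 23 October 2002, before any tolling.
The emergency suspension of filing deadlines from 13 April 2002 to 23 June 2002 tolled the period for 71 days, extending the deadline to 2 January 2003.
Nothing else in the chronology tolls or restarts the period.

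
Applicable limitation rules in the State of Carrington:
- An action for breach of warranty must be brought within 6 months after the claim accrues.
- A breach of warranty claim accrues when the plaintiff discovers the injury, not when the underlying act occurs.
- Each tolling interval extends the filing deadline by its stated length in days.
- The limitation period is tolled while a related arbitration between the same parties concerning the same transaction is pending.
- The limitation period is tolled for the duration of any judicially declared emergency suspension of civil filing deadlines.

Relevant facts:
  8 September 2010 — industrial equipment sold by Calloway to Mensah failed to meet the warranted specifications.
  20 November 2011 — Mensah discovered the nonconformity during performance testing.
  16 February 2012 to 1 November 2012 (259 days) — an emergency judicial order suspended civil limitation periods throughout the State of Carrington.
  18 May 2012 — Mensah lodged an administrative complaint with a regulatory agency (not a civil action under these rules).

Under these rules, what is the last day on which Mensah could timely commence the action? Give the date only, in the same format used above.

Under the discovery rule, the claim accrued on 20 November 2011, when Mensah discovered the injury — not on the 8 September 2010 date of the underlying act.
The untolled deadline — 6 months after 20 November 2011 — is 20 May 2012.
The emergency suspension of filing deadlines from 16 February 2012 to 1 November 2012 tolled the period for 259 days, extending the deadline to 3 February 2013.
None of the other events listed affects the running of the period under the stated rules.

3 February 2013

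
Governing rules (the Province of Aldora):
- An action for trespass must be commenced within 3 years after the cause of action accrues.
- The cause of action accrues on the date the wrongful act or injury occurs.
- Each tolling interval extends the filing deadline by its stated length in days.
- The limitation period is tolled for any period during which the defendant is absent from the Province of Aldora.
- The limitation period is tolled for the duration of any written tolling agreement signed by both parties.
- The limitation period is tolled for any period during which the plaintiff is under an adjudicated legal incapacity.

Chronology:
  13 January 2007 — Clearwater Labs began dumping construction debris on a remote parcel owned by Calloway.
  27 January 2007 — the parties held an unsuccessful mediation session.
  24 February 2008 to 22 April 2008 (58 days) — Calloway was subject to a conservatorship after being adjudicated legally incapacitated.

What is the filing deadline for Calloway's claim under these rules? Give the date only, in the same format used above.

12 March 2010

The cause of action accrued on 13 January 2007, the date of the act.
3 years from 13 January 2007 is 13 January 2010.
The plaintiff's legal incapacity from 24 February 2008 to 22 April 2008 tolled the period for 58 days, extending the deadline to 12 March 2010.
The other events in the timeline have no effect on the limitation period under the stated rules.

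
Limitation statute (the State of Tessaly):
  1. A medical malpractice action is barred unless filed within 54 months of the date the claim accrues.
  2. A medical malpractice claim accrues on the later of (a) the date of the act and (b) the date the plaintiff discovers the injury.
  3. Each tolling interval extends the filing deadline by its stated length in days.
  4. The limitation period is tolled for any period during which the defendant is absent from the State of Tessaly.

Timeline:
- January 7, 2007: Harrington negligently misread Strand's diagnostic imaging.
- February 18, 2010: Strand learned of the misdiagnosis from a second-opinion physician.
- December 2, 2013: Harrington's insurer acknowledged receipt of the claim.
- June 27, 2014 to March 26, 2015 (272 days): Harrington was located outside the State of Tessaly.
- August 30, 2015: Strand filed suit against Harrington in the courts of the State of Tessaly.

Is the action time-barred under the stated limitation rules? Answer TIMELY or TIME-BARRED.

TIME-BARRED

Taking the later of the act (January 7, 2007) and discovery (February 18, 2010), the claim accrued on February 18, 2010.
54 months from February 18, 2010 is August 18, 2014.
The defendant's absence from the jurisdiction from June 27, 2014 to March 26, 2015 tolled the period for 272 days, extending the deadline to May 17, 2015.
The other events in the timeline have no effect on the limitation period under the stated rules.
The August 30, 2015 filing falls after the May 17, 2015 deadline; the claim is time-barred.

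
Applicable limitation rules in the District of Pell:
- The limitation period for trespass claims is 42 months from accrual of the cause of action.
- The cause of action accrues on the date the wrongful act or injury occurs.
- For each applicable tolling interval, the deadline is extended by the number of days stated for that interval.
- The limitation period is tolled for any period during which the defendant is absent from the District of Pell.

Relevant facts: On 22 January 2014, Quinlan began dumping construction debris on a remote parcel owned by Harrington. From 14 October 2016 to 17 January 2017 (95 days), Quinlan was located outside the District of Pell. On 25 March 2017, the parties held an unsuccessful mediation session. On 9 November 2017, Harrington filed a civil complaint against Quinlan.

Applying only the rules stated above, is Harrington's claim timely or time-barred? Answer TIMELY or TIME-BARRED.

TIME-BARRED

The cause of action accrued on 22 January 2014, the date of the act.
The untolled deadline — 42 months after 22 January 2014 — is 22 July 2017.
The defendant's absence from the jurisdiction from 14 October 2016 to 17 January 2017 tolled the period for 95 days, extending the deadline to 25 October 2017.
Nothing else in the chronology tolls or restarts the period.
The 9 November 2017 filing falls after the 25 October 2017 deadline; the claim is time-barred.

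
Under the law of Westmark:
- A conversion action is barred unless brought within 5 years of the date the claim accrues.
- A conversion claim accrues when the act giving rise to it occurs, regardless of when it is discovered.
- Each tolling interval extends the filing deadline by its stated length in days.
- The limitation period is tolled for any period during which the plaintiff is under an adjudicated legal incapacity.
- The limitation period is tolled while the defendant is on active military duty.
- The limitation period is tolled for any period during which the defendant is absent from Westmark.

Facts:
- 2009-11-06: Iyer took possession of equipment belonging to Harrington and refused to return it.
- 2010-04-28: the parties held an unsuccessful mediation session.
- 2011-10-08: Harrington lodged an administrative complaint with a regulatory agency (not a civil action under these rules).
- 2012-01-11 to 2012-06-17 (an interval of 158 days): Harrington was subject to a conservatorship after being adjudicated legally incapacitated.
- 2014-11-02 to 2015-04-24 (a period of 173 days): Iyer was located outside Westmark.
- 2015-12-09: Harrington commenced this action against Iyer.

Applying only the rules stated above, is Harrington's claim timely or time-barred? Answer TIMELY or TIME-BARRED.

TIME-BARRED

The limitation period began to run on 2009-11-06.
The untolled deadline — 5 years after 2009-11-06 — is 2014-11-06.
Because the plaintiff's legal incapacity ran from 2012-01-11 to 2012-06-17, the deadline is extended by 158 days to 2015-04-13.
Because the defendant's absence from the jurisdiction ran from 2014-11-02 to 2015-04-24, the deadline is extended by 173 days to 2015-10-03.
The other events in the timeline have no effect on the limitation period under the stated rules.
Harrington filed on 2015-12-09, after the 2015-10-03 deadline, so the action is time-barred.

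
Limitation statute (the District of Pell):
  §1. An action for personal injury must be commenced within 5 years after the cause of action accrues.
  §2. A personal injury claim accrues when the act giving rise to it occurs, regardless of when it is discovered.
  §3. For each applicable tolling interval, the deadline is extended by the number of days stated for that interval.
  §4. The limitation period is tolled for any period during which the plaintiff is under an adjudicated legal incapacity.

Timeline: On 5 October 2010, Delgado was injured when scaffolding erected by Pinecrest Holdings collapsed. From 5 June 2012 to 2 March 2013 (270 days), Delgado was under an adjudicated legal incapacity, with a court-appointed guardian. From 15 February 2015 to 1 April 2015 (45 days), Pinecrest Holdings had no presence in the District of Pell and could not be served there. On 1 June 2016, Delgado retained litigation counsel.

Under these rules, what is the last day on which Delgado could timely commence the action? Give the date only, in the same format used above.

The limitation period began to run on 5 October 2010.
5 years from 5 October 2010 is 5 October 2015.
The plaintiff's legal incapacity from 5 June 2012 to 2 March 2013 tolled the period for 270 days, extending the deadline to 1 July 2016.
No stated provision tolls the period for the defendant's absence, so the interval from 15 February 2015 to 1 April 2015 has no effect on the deadline.
The other events in the timeline have no effect on the limitation period under the stated rules.

1 July 2016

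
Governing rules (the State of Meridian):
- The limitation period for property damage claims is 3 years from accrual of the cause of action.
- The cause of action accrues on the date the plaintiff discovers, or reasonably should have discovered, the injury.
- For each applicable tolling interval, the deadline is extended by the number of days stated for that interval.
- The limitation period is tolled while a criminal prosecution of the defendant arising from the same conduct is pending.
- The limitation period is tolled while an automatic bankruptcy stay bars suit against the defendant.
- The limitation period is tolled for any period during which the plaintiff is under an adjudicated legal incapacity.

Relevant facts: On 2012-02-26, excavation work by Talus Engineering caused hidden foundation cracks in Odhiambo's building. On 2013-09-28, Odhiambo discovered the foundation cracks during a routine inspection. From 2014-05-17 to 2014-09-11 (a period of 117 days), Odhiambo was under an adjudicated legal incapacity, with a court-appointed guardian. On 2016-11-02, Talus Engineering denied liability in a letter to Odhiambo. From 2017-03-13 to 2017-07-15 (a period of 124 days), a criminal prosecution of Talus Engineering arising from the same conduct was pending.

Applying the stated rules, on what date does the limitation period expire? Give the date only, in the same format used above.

Under the discovery rule, the claim accrued on 2013-09-28, when Odhiambo discovered the injury — not on the 2012-02-26 date of the underlying act.
The untolled deadline — 3 years after 2013-09-28 — is 2016-09-28.
The plaintiff's legal incapacity from 2014-05-17 to 2014-09-11 tolled the period for 117 days, extending the deadline to 2017-01-23.
The pending criminal prosecution starting 2017-03-13 came too late — the period had run on 2017-01-23 — and so does not extend the deadline.
The other events in the timeline have no effect on the limitation period under the stated rules.

2017-01-23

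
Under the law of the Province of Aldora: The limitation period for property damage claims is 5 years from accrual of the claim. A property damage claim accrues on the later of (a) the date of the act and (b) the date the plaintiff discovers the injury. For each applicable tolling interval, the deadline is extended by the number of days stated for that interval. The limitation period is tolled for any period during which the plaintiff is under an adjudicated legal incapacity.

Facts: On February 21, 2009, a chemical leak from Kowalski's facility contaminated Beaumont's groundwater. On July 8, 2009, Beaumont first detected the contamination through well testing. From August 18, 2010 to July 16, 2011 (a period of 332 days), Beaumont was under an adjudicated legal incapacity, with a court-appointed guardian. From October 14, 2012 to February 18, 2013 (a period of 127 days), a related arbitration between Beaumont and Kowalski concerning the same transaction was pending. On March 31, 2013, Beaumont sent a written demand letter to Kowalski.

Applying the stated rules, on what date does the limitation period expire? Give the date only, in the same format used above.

June 5, 2015

Because discovery on July 8, 2009 post-dates the February 21, 2009 act, accrual under the later-of rule falls on July 8, 2009.
5 years from July 8, 2009 is July 8, 2014.
Because the plaintiff's legal incapacity ran from August 18, 2010 to July 16, 2011, the deadline is extended by 332 days to June 5, 2015.
No stated provision tolls the period for a pending arbitration, so the interval from October 14, 2012 to February 18, 2013 has no effect on the deadline.
Nothing else in the chronology tolls or restarts the period.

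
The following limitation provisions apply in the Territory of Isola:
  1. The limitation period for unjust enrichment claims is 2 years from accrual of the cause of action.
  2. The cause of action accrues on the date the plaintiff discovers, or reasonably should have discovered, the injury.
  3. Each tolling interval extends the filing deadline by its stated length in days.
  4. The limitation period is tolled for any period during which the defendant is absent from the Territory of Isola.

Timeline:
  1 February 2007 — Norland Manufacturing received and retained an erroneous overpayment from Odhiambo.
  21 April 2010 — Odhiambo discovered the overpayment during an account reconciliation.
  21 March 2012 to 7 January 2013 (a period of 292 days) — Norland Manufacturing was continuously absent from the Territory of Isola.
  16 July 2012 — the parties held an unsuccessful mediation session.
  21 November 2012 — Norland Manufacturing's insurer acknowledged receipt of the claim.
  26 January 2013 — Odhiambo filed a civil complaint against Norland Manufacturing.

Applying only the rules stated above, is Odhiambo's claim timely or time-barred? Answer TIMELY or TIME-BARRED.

TIMELY

Accrual is tied to discovery, so the period began on 21 April 2010 rather than on 1 February 2007 when the act occurred.
The untolled deadline — 2 years after 21 April 2010 — is 21 April 2012.
The defendant's absence from the jurisdiction from 21 March 2012 to 7 January 2013 tolled the period for 292 days, extending the deadline to 7 February 2013.
The other events in the timeline have no effect on the limitation period under the stated rules.
Filing on 26 January 2013 beat the 7 February 2013 deadline — the action is timely.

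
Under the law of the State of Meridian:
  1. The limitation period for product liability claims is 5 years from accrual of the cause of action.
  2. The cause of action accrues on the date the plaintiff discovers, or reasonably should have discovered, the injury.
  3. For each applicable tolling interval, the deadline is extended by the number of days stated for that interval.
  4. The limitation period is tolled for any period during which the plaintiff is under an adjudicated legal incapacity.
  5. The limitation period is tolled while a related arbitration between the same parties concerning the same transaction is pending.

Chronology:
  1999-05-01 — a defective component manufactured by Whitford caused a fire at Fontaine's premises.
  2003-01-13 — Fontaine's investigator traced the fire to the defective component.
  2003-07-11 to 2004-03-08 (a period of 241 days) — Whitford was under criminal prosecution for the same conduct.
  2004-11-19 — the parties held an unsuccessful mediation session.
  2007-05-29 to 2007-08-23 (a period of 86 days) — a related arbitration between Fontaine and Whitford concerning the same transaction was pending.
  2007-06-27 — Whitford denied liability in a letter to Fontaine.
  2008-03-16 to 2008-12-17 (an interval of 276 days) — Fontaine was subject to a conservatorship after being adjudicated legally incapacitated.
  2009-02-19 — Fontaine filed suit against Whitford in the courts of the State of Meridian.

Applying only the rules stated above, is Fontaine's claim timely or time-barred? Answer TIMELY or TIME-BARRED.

Under the discovery rule, the claim accrued on 2003-01-13, when Fontaine discovered the injury — not on the 1999-05-01 date of the underlying act.
5 years from 2003-01-13 is 2008-01-13.
The pending related arbitration from 2007-05-29 to 2007-08-23 tolled the period for 86 days, extending the deadline to 2008-04-08.
The period was tolled for 276 days by the plaintiff's legal incapacity (2008-03-16 to 2008-12-17), pushing the deadline to 2009-01-09.
No stated provision tolls the period for a criminal prosecution, so the interval from 2003-07-11 to 2004-03-08 has no effect on the deadline.
The other events in the timeline have no effect on the limitation period under the stated rules.
The 2009-02-19 filing falls after the 2009-01-09 deadline; the claim is time-barred.

TIME-BARRED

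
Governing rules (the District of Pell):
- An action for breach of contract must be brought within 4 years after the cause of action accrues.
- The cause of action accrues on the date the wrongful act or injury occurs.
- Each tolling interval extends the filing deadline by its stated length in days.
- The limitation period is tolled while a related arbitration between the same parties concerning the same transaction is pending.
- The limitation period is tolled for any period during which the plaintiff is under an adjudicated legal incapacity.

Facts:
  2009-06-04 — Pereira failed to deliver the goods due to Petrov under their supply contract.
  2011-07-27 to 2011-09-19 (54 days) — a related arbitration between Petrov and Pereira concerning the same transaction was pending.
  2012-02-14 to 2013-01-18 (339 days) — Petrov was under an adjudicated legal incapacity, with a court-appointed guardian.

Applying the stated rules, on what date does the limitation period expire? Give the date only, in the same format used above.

2014-07-02

The claim accrued on 2009-06-04, when the wrongful act occurred.
Adding the 4 years base period to 2009-06-04 gives a deadline of 2013-06-04, before any tolling.
Because the pending related arbitration ran from 2011-07-27 to 2011-09-19, the deadline is extended by 54 days to 2013-07-28.
The plaintiff's legal incapacity from 2012-02-14 to 2013-01-18 tolled the period for 339 days, extending the deadline to 2014-07-02.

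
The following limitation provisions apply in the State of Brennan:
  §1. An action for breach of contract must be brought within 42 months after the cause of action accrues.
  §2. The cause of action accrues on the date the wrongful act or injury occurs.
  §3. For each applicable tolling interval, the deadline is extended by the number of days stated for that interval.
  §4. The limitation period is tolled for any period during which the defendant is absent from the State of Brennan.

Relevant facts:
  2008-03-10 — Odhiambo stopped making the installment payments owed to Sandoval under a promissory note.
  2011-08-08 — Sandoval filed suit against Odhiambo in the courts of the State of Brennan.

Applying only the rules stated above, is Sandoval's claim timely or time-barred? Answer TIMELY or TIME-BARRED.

TIMELY

The claim accrued on 2008-03-10, when the wrongful act occurred.
42 months from 2008-03-10 is 2011-09-10.
Sandoval filed on 2011-08-08, before the 2011-09-10 deadline, so the action is timely.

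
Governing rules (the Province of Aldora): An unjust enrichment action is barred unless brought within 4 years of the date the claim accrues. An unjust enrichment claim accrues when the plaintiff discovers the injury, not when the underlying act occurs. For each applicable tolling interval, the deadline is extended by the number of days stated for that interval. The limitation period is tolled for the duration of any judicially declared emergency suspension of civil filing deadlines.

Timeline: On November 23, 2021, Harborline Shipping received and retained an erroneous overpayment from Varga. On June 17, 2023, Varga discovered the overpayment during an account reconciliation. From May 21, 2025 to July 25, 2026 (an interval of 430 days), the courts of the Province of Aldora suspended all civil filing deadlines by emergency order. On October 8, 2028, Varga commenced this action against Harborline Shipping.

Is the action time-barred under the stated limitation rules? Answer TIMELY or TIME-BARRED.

TIME-BARRED

Accrual is tied to discovery, so the period began on June 17, 2023 rather than on November 23, 2021 when the act occurred.
The untolled deadline — 4 years after June 17, 2023 — is June 17, 2027.
The period was tolled for 430 days by the emergency suspension of filing deadlines (May 21, 2025 to July 25, 2026), pushing the deadline to August 20, 2028.
Filing on October 8, 2028 missed the August 20, 2028 deadline — the action is time-barred.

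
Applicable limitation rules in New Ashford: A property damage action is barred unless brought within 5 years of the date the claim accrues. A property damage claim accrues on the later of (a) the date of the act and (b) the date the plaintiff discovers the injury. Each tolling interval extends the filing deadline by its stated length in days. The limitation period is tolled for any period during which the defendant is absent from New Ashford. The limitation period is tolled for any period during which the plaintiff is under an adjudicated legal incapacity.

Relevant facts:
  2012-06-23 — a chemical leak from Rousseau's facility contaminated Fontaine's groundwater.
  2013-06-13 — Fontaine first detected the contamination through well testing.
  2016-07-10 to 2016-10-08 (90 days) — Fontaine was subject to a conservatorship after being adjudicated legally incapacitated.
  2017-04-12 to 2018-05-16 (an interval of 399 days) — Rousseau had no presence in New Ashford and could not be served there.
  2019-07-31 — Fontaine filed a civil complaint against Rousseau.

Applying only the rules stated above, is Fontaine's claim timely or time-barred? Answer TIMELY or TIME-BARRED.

TIMELY

Because discovery on 2013-06-13 post-dates the 2012-06-23 act, accrual under the later-of rule falls on 2013-06-13.
Adding the 5 years base period to 2013-06-13 gives a deadline of 2018-06-13, before any tolling.
Because the plaintiff's legal incapacity ran from 2016-07-10 to 2016-10-08, the deadline is extended by 90 days to 2018-09-11.
The period was tolled for 399 days by the defendant's absence from the jurisdiction (2017-04-12 to 2018-05-16), pushing the deadline to 2019-10-15.
The 2019-07-31 filing precedes the 2019-10-15 deadline; the claim is timely.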